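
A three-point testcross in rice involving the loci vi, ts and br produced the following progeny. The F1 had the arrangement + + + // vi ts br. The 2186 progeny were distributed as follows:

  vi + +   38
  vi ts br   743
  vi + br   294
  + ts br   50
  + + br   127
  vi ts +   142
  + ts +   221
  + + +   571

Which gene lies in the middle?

vi

The two rarest classes, vi + + and + ts br, are the double crossovers. Comparing them with the parentals, only the vi allele has switched, so vi is the middle locus and the order is br – vi – ts.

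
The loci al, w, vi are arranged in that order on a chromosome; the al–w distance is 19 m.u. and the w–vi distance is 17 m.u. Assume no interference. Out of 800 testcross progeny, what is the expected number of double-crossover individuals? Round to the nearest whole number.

Map distances give recombination frequencies of 0.190 and 0.170 for the two intervals.
With no interference, expected double-crossover frequency = 0.190 × 0.170 = 0.03230.
Expected number = 0.03230 × 800 = 25.84 ≈ 26.

26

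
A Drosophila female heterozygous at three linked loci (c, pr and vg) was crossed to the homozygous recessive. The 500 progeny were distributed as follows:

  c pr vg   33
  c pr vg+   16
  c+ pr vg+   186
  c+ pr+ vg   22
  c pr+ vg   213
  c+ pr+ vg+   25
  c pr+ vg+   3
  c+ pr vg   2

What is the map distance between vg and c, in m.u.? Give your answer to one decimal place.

The two most frequent reciprocal classes, c pr+ vg and c+ pr vg+, are the parental types, so the F1 was c pr+ vg / c+ pr vg+.
The two rarest classes, c pr+ vg+ and c+ pr vg, are the double crossovers. Comparing them with the parentals, only the vg allele has switched, so vg is the middle locus and the order is c – vg – pr.
Crossovers in the c–vg interval produce the single-crossover classes c+ pr+ vg and c pr vg+ (22 + 16 = 38) plus the double crossovers (5).
RF(c–vg) = (38 + 5) / 500 = 43/500 = 0.0860 → 8.6 m.u.

8.6 m.u.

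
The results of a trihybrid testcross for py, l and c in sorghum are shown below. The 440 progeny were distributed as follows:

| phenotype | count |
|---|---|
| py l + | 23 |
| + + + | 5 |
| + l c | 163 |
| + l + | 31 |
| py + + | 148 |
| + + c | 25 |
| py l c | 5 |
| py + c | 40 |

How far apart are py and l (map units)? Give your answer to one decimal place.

The two most frequent reciprocal classes, py + + and + l c, are the parental types, so the F1 was py + + / + l c.
The two rarest classes, + + + and py l c, are the double crossovers. Comparing them with the parentals, only the py allele has switched, so py is the middle locus and the order is c – py – l.
Crossovers in the py–l interval produce the single-crossover classes py l + and + + c (23 + 25 = 48) plus the double crossovers (10).
RF(py–l) = (48 + 10) / 440 = 58/440 = 0.1318 → 13.2 map units.

13.2 map units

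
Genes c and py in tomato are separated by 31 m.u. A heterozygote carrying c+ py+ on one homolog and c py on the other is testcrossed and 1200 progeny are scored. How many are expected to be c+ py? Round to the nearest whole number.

A map distance of 31 m.u. corresponds to a recombination frequency of 0.310.
The F1 is c+ py+ / c py, so c+ py is a recombinant gamete class with expected frequency r/2 = 0.310/2 = 0.1550.
Expected number = 0.1550 × 1200 = 186.00 ≈ 186.

186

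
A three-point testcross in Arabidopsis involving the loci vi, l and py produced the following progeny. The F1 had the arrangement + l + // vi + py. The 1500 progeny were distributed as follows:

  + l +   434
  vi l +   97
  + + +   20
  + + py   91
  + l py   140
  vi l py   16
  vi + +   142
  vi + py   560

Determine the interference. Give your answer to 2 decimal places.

0.24

The two rarest classes, + + + and vi l py, are the double crossovers. Comparing them with the parentals, only the l allele has switched, so l is the middle locus and the order is vi – l – py.
vi–l: (188 + 36)/1500 = 0.1493; l–py: (282 + 36)/1500 = 0.2120.
Expected DCO frequency = 0.1493 × 0.2120 ≈ 0.03165; observed = 36/1500 ≈ 0.02400.
Coefficient of coincidence = 0.02400/0.03165 ≈ 0.76; interference = 1 − 0.76 = 0.24.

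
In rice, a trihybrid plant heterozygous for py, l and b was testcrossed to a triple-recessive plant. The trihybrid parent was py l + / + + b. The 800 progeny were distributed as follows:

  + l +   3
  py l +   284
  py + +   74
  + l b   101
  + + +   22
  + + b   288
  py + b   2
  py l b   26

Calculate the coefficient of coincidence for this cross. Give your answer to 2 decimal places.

The two rarest classes, + l + and py + b, are the double crossovers. Comparing them with the parentals, only the py allele has switched, so py is the middle locus and the order is b – py – l.
b–py: (48 + 5)/800 = 0.0663; py–l: (175 + 5)/800 = 0.2250.
Expected DCO frequency = 0.0663 × 0.2250 ≈ 0.01492; observed = 5/800 ≈ 0.00625.
Coefficient of coincidence = 0.00625/0.01492 ≈ 0.42.

0.42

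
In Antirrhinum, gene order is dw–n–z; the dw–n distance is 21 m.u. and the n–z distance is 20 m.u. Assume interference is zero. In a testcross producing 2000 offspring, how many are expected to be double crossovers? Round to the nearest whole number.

84

Map distances give recombination frequencies of 0.210 and 0.200 for the two intervals.
With no interference, expected double-crossover frequency = 0.210 × 0.200 = 0.04200.
Expected number = 0.04200 × 2000 = 84.00 ≈ 84.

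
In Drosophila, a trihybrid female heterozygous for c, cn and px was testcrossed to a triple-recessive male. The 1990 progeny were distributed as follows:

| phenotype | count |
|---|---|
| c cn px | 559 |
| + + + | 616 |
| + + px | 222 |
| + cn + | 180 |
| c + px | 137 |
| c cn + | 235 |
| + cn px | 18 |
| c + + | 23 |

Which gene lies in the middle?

The two most frequent reciprocal classes, c cn px and + + +, are the parental types, so the F1 was c cn px / + + +.
The two rarest classes, + cn px and c + +, are the double crossovers. Comparing them with the parentals, only the c allele has switched, so c is the middle locus and the order is cn – c – px.

c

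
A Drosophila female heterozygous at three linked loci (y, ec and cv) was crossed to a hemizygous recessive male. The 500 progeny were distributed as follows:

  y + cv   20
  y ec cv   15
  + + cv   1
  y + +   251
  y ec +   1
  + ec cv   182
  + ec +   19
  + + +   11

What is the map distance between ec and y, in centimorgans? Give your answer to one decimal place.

The two most frequent reciprocal classes, + ec cv and y + +, are the parental types, so the F1 was + ec cv / y + +.
The two rarest classes, + + cv and y ec +, are the double crossovers. Comparing them with the parentals, only the ec allele has switched, so ec is the middle locus and the order is cv – ec – y.
Crossovers in the ec–y interval produce the single-crossover classes y ec cv and + + + (15 + 11 = 26) plus the double crossovers (2).
RF(ec–y) = (26 + 2) / 500 = 28/500 = 0.0560 → 5.6 centimorgans.

5.6 centimorgans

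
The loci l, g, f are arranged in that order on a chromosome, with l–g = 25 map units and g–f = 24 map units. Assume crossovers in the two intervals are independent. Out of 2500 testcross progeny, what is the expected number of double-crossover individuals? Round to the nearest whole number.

150

Map distances give recombination frequencies of 0.250 and 0.240 for the two intervals.
With no interference, expected double-crossover frequency = 0.250 × 0.240 = 0.06000.
Expected number = 0.06000 × 2500 = 150.00 ≈ 150.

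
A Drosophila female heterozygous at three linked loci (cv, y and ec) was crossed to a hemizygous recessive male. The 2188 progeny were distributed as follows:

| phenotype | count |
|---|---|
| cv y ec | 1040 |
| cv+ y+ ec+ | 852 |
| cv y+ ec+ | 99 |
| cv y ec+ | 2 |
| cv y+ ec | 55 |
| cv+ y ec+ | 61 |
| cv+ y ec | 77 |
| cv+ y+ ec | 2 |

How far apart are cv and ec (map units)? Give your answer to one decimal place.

The two most frequent reciprocal classes, cv+ y+ ec+ and cv y ec, are the parental types, so the F1 was cv+ y+ ec+ / cv y ec.
The two rarest classes, cv+ y+ ec and cv y ec+, are the double crossovers. Comparing them with the parentals, only the ec allele has switched, so ec is the middle locus and the order is y – ec – cv.
Crossovers in the ec–cv interval produce the single-crossover classes cv y+ ec+ and cv+ y ec (99 + 77 = 176) plus the double crossovers (4).
RF(ec–cv) = (176 + 4) / 2188 = 180/2188 = 0.0823 → 8.2 map units.

8.2 map units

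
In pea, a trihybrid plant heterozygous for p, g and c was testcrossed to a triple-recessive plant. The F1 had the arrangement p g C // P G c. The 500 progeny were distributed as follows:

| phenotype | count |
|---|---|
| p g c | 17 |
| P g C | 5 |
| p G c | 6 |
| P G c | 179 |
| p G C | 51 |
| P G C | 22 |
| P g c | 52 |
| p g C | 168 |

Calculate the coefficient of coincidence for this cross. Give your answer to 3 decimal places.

The two rarest classes, P g C and p G c, are the double crossovers. Comparing them with the parentals, only the p allele has switched, so p is the middle locus and the order is c – p – g.
c–p: (39 + 11)/500 = 0.1000; p–g: (103 + 11)/500 = 0.2280.
Expected DCO frequency = 0.1000 × 0.2280 ≈ 0.02280; observed = 11/500 ≈ 0.02200.
Coefficient of coincidence = 0.02200/0.02280 ≈ 0.965.

0.965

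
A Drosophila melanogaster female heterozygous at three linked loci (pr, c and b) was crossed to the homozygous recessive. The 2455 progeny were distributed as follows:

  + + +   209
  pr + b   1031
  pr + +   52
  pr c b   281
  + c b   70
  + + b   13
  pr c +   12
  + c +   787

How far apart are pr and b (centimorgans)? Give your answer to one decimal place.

6.0 centimorgans

The two most frequent reciprocal classes, pr + b and + c +, are the parental types, so the F1 was pr + b / + c +.
The two rarest classes, + + b and pr c +, are the double crossovers. Comparing them with the parentals, only the pr allele has switched, so pr is the middle locus and the order is b – pr – c.
Crossovers in the b–pr interval produce the single-crossover classes pr + + and + c b (52 + 70 = 122) plus the double crossovers (25).
RF(b–pr) = (122 + 25) / 2455 = 147/2455 = 0.0599 → 6.0 centimorgans.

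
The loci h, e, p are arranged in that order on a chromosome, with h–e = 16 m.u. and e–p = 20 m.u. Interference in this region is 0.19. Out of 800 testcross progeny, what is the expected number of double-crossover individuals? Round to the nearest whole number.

21

Map distances give recombination frequencies of 0.160 and 0.200 for the two intervals.
With interference 0.19 (so coincidence = 0.81), expected double-crossover frequency = 0.160 × 0.200 × 0.81 = 0.02592.
Expected number = 0.02592 × 800 = 20.74 ≈ 21.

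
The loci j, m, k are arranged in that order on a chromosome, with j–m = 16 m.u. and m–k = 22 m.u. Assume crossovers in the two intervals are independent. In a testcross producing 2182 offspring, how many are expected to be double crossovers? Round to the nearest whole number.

77

Map distances give recombination frequencies of 0.160 and 0.220 for the two intervals.
With no interference, expected double-crossover frequency = 0.160 × 0.220 = 0.03520.
Expected number = 0.03520 × 2182 = 76.81 ≈ 77.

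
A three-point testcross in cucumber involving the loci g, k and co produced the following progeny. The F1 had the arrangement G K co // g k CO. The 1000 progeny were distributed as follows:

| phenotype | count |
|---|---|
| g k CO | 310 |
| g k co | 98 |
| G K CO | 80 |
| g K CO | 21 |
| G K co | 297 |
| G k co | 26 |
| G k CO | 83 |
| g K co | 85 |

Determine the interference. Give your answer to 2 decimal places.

The two rarest classes, G k co and g K CO, are the double crossovers. Comparing them with the parentals, only the k allele has switched, so k is the middle locus and the order is co – k – g.
co–k: (178 + 47)/1000 = 0.2250; k–g: (168 + 47)/1000 = 0.2150.
Expected DCO frequency = 0.2250 × 0.2150 ≈ 0.04838; observed = 47/1000 ≈ 0.04700.
Coefficient of coincidence = 0.04700/0.04838 ≈ 0.97; interference = 1 − 0.97 = 0.03.

0.03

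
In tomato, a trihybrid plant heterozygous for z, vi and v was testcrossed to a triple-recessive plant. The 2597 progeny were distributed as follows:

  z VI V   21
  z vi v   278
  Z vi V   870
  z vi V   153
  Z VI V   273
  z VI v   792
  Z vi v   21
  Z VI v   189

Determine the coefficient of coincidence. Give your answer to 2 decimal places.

The two most frequent reciprocal classes, z VI v and Z vi V, are the parental types, so the F1 was z VI v / Z vi V.
The two rarest classes, z VI V and Z vi v, are the double crossovers. Comparing them with the parentals, only the v allele has switched, so v is the middle locus and the order is z – v – vi.
z–v: (342 + 42)/2597 = 0.1479; v–vi: (551 + 42)/2597 = 0.2283.
Expected DCO frequency = 0.1479 × 0.2283 ≈ 0.03377; observed = 42/2597 ≈ 0.01617.
Coefficient of coincidence = 0.01617/0.03377 ≈ 0.48.

0.48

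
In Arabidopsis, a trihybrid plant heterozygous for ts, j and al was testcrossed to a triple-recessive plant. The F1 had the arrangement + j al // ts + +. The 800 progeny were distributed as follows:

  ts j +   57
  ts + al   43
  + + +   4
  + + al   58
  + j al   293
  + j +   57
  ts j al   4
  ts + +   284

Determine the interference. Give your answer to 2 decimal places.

0.52

The two rarest classes, ts j al and + + +, are the double crossovers. Comparing them with the parentals, only the ts allele has switched, so ts is the middle locus and the order is j – ts – al.
j–ts: (115 + 8)/800 = 0.1537; ts–al: (100 + 8)/800 = 0.1350.
Expected DCO frequency = 0.1537 × 0.1350 ≈ 0.02075; observed = 8/800 ≈ 0.01000.
Coefficient of coincidence = 0.01000/0.02075 ≈ 0.48; interference = 1 − 0.48 = 0.52.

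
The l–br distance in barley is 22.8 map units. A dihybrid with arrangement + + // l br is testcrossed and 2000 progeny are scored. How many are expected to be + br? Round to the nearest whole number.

228

A map distance of 22.8 map units corresponds to a recombination frequency of 0.228.
The F1 is + + / l br, so + br is a recombinant gamete class with expected frequency r/2 = 0.228/2 = 0.1140.
Expected number = 0.1140 × 2000 = 228.00 ≈ 228.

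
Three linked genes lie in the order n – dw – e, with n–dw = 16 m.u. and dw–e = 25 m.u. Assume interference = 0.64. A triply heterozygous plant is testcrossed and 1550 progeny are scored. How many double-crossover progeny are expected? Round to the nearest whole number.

Map distances give recombination frequencies of 0.160 and 0.250 for the two intervals.
With interference 0.64 (so coincidence = 0.36), expected double-crossover frequency = 0.160 × 0.250 × 0.36 = 0.01440.
Expected number = 0.01440 × 1550 = 22.32 ≈ 22.

22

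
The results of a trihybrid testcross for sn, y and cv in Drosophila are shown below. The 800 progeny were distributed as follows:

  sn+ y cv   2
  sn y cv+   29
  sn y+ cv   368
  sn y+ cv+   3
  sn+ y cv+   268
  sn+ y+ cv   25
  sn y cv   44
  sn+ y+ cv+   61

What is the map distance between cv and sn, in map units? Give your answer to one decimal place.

The two most frequent reciprocal classes, sn+ y cv+ and sn y+ cv, are the parental types, so the F1 was sn+ y cv+ / sn y+ cv.
The two rarest classes, sn+ y cv and sn y+ cv+, are the double crossovers. Comparing them with the parentals, only the cv allele has switched, so cv is the middle locus and the order is sn – cv – y.
Crossovers in the sn–cv interval produce the single-crossover classes sn y cv+ and sn+ y+ cv (29 + 25 = 54) plus the double crossovers (5).
RF(sn–cv) = (54 + 5) / 800 = 59/800 = 0.0737 → 7.4 map units.

7.4 map units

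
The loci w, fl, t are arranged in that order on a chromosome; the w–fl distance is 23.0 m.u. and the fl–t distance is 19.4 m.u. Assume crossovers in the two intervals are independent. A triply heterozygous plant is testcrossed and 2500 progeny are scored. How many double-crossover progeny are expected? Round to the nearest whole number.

Map distances give recombination frequencies of 0.230 and 0.194 for the two intervals.
With no interference, expected double-crossover frequency = 0.230 × 0.194 = 0.04462.
Expected number = 0.04462 × 2500 = 111.55 ≈ 112.

112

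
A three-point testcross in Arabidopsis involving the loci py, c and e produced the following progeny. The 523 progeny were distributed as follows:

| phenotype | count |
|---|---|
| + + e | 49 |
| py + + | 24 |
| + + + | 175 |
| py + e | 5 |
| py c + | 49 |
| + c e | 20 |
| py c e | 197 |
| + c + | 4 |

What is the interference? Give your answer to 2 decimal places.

0.17

The two most frequent reciprocal classes, + + + and py c e, are the parental types, so the F1 was + + + / py c e.
The two rarest classes, + c + and py + e, are the double crossovers. Comparing them with the parentals, only the c allele has switched, so c is the middle locus and the order is e – c – py.
e–c: (98 + 9)/523 = 0.2046; c–py: (44 + 9)/523 = 0.1013.
Expected DCO frequency = 0.2046 × 0.1013 ≈ 0.02073; observed = 9/523 ≈ 0.01721.
Coefficient of coincidence = 0.01721/0.02073 ≈ 0.83; interference = 1 − 0.83 = 0.17.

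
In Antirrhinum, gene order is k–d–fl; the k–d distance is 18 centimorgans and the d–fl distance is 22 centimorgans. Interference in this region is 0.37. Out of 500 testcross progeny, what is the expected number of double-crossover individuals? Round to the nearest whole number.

Map distances give recombination frequencies of 0.180 and 0.220 for the two intervals.
With interference 0.37 (so coincidence = 0.63), expected double-crossover frequency = 0.180 × 0.220 × 0.63 = 0.02495.
Expected number = 0.02495 × 500 = 12.47 ≈ 12.

12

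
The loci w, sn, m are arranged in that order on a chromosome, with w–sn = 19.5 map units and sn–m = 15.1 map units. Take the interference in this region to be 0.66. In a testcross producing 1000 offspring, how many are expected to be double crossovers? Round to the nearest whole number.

10

Map distances give recombination frequencies of 0.195 and 0.151 for the two intervals.
With interference 0.66 (so coincidence = 0.34), expected double-crossover frequency = 0.195 × 0.151 × 0.34 = 0.01001.
Expected number = 0.01001 × 1000 = 10.01 ≈ 10.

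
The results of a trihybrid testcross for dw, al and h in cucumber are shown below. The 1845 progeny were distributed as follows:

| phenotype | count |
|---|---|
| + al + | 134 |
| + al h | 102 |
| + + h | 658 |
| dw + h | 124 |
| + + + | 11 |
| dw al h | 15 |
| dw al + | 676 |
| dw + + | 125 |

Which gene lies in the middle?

h

The two most frequent reciprocal classes, dw al + and + + h, are the parental types, so the F1 was dw al + / + + h.
The two rarest classes, dw al h and + + +, are the double crossovers. Comparing them with the parentals, only the h allele has switched, so h is the middle locus and the order is al – h – dw.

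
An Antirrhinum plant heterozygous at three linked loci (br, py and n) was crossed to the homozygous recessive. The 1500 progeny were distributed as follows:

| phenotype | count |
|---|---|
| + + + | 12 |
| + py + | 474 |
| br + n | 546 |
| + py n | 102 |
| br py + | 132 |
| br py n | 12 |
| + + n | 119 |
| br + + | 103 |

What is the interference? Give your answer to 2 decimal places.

0.43

The two most frequent reciprocal classes, br + n and + py +, are the parental types, so the F1 was br + n / + py +.
The two rarest classes, br py n and + + +, are the double crossovers. Comparing them with the parentals, only the py allele has switched, so py is the middle locus and the order is br – py – n.
br–py: (251 + 24)/1500 = 0.1833; py–n: (205 + 24)/1500 = 0.1527.
Expected DCO frequency = 0.1833 × 0.1527 ≈ 0.02799; observed = 24/1500 ≈ 0.01600.
Coefficient of coincidence = 0.01600/0.02799 ≈ 0.57; interference = 1 − 0.57 = 0.43.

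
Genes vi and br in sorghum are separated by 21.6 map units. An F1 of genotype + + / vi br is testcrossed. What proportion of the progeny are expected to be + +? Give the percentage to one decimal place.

39.2%

A map distance of 21.6 map units corresponds to a recombination frequency of 0.216.
The F1 is + + / vi br, so + + is a parental gamete class with expected frequency (1 − r)/2 = 0.784/2 = 0.3920.
That is 0.3920 = 39.2% of the progeny.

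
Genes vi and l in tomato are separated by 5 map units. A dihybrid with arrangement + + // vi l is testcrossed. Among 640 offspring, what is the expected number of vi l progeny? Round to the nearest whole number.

A map distance of 5 map units corresponds to a recombination frequency of 0.050.
The F1 is + + / vi l, so vi l is a parental gamete class with expected frequency (1 − r)/2 = 0.950/2 = 0.4750.
Expected number = 0.4750 × 640 = 304.00 ≈ 304.

304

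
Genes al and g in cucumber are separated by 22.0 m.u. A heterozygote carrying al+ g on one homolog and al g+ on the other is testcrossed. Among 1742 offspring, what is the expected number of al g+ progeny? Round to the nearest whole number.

679

A map distance of 22.0 m.u. corresponds to a recombination frequency of 0.220.
The F1 is al+ g / al g+, so al g+ is a parental gamete class with expected frequency (1 − r)/2 = 0.780/2 = 0.3900.
Expected number = 0.3900 × 1742 = 679.38 ≈ 679.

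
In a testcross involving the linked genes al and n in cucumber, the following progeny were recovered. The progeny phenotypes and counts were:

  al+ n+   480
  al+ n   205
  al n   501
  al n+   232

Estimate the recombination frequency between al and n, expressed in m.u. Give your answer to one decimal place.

30.8 m.u.

The two most frequent classes, al+ n+ (480) and al n (501), are the parental types, so the F1 was al+ n+ / al n.
The recombinant classes are al+ n and al n+: 205 + 232 = 437.
Recombination frequency = 437/1418 = 0.3082 ≈ 30.8%, i.e. 30.8 m.u.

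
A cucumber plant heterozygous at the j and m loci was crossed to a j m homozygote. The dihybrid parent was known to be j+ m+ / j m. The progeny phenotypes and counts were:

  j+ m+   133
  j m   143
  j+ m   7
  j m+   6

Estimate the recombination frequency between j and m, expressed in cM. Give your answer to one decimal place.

The recombinant classes are j+ m and j m+: 7 + 6 = 13.
Recombination frequency = 13/289 = 0.0450 ≈ 4.5%, i.e. 4.5 cM.

4.5 cM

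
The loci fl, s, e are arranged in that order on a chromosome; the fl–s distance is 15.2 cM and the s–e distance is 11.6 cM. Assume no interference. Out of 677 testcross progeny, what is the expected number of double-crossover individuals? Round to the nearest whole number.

Map distances give recombination frequencies of 0.152 and 0.116 for the two intervals.
With no interference, expected double-crossover frequency = 0.152 × 0.116 = 0.01763.
Expected number = 0.01763 × 677 = 11.94 ≈ 12.

12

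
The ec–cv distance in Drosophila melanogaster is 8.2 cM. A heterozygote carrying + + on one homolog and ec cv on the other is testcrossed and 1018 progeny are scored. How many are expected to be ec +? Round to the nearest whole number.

42

A map distance of 8.2 cM corresponds to a recombination frequency of 0.082.
The F1 is + + / ec cv, so ec + is a recombinant gamete class with expected frequency r/2 = 0.082/2 = 0.0410.
Expected number = 0.0410 × 1018 = 41.74 ≈ 42.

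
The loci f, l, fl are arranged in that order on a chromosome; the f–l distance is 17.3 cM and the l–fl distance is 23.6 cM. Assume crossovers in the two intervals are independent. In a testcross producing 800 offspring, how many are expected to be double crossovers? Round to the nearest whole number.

33

Map distances give recombination frequencies of 0.173 and 0.236 for the two intervals.
With no interference, expected double-crossover frequency = 0.173 × 0.236 = 0.04083.
Expected number = 0.04083 × 800 = 32.66 ≈ 33.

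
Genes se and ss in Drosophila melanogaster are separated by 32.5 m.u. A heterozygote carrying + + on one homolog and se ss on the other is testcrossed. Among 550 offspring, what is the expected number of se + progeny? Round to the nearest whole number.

A map distance of 32.5 m.u. corresponds to a recombination frequency of 0.325.
The F1 is + + / se ss, so se + is a recombinant gamete class with expected frequency r/2 = 0.325/2 = 0.1625.
Expected number = 0.1625 × 550 = 89.38 ≈ 89.

89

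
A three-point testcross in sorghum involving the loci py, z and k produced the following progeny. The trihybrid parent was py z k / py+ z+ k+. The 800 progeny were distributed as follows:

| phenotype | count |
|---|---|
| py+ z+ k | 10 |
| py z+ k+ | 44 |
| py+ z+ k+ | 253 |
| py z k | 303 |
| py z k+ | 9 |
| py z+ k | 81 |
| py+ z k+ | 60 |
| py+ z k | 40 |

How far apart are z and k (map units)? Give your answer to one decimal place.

20.0 map units

The two rarest classes, py z k+ and py+ z+ k, are the double crossovers. Comparing them with the parentals, only the k allele has switched, so k is the middle locus and the order is py – k – z.
Crossovers in the k–z interval produce the single-crossover classes py z+ k and py+ z k+ (81 + 60 = 141) plus the double crossovers (19).
RF(k–z) = (141 + 19) / 800 = 160/800 = 0.2000 → 20.0 map units.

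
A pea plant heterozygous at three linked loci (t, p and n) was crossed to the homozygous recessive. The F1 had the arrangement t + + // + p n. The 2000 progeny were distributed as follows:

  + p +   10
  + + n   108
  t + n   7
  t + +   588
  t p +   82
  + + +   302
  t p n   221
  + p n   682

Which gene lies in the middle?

The two rarest classes, t + n and + p +, are the double crossovers. Comparing them with the parentals, only the n allele has switched, so n is the middle locus and the order is t – n – p.

n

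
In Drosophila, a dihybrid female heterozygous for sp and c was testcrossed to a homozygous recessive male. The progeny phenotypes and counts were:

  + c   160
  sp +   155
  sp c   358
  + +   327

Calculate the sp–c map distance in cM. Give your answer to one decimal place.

31.5 cM

The two most frequent classes, + + (327) and sp c (358), are the parental types, so the F1 was + + / sp c.
The recombinant classes are + c and sp +: 160 + 155 = 315.
Recombination frequency = 315/1000 = 0.3150 ≈ 31.5%, i.e. 31.5 cM.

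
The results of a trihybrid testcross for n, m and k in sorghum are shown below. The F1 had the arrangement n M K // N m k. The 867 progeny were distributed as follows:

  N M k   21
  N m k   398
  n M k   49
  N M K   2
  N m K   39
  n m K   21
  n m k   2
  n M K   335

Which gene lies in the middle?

The two rarest classes, N M K and n m k, are the double crossovers. Comparing them with the parentals, only the n allele has switched, so n is the middle locus and the order is m – n – k.

n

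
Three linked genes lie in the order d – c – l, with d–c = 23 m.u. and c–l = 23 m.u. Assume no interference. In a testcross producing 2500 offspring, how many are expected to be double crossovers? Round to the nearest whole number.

Map distances give recombination frequencies of 0.230 and 0.230 for the two intervals.
With no interference, expected double-crossover frequency = 0.230 × 0.230 = 0.05290.
Expected number = 0.05290 × 2500 = 132.25 ≈ 132.

132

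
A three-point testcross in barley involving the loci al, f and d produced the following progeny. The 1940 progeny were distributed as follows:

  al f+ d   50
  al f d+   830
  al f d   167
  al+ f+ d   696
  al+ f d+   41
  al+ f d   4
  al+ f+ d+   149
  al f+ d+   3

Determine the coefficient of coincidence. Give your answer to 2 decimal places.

0.43

The two most frequent reciprocal classes, al+ f+ d and al f d+, are the parental types, so the F1 was al+ f+ d / al f d+.
The two rarest classes, al+ f d and al f+ d+, are the double crossovers. Comparing them with the parentals, only the f allele has switched, so f is the middle locus and the order is al – f – d.
al–f: (91 + 7)/1940 = 0.0505; f–d: (316 + 7)/1940 = 0.1665.
Expected DCO frequency = 0.0505 × 0.1665 ≈ 0.00841; observed = 7/1940 ≈ 0.00361.
Coefficient of coincidence = 0.00361/0.00841 ≈ 0.43.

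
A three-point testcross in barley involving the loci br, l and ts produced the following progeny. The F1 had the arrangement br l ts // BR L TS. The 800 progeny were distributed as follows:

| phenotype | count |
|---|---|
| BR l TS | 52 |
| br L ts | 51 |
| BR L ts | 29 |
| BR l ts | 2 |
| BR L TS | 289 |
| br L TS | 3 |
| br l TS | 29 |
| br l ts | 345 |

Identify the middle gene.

The two rarest classes, BR l ts and br L TS, are the double crossovers. Comparing them with the parentals, only the br allele has switched, so br is the middle locus and the order is ts – br – l.

br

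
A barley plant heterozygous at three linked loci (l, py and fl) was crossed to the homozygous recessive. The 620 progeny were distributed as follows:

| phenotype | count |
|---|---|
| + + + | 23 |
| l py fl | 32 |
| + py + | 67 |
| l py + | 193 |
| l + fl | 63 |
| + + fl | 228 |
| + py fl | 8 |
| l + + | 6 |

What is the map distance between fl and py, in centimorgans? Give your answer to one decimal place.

The two most frequent reciprocal classes, + + fl and l py +, are the parental types, so the F1 was + + fl / l py +.
The two rarest classes, + py fl and l + +, are the double crossovers. Comparing them with the parentals, only the py allele has switched, so py is the middle locus and the order is fl – py – l.
Crossovers in the fl–py interval produce the single-crossover classes + + + and l py fl (23 + 32 = 55) plus the double crossovers (14).
RF(fl–py) = (55 + 14) / 620 = 69/620 = 0.1113 → 11.1 centimorgans.

11.1 centimorgans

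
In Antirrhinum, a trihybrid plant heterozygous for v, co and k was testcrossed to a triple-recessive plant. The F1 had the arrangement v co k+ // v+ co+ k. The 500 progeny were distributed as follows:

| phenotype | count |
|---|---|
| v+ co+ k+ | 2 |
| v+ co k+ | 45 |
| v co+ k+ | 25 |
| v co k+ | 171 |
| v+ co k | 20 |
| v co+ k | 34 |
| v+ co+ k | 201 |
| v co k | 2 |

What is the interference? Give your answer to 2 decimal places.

0.51

The two rarest classes, v co k and v+ co+ k+, are the double crossovers. Comparing them with the parentals, only the k allele has switched, so k is the middle locus and the order is v – k – co.
v–k: (79 + 4)/500 = 0.1660; k–co: (45 + 4)/500 = 0.0980.
Expected DCO frequency = 0.1660 × 0.0980 ≈ 0.01627; observed = 4/500 ≈ 0.00800.
Coefficient of coincidence = 0.00800/0.01627 ≈ 0.49; interference = 1 − 0.49 = 0.51.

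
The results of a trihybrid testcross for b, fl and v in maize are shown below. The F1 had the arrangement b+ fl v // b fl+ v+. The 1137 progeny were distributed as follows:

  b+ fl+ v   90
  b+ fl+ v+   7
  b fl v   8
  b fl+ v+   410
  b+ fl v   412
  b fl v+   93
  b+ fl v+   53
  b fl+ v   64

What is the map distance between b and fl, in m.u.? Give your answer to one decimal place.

The two rarest classes, b fl v and b+ fl+ v+, are the double crossovers. Comparing them with the parentals, only the b allele has switched, so b is the middle locus and the order is fl – b – v.
Crossovers in the fl–b interval produce the single-crossover classes b+ fl+ v and b fl v+ (90 + 93 = 183) plus the double crossovers (15).
RF(fl–b) = (183 + 15) / 1137 = 198/1137 = 0.1741 → 17.4 m.u.

17.4 m.u.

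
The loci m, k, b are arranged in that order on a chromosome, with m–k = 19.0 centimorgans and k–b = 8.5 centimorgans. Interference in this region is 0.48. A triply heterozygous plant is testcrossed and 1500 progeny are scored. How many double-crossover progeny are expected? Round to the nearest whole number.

13

Map distances give recombination frequencies of 0.190 and 0.085 for the two intervals.
With interference 0.48 (so coincidence = 0.52), expected double-crossover frequency = 0.190 × 0.085 × 0.52 = 0.00840.
Expected number = 0.00840 × 1500 = 12.60 ≈ 13.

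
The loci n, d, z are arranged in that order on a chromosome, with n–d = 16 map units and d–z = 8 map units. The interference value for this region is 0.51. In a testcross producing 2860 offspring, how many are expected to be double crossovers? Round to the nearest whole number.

Map distances give recombination frequencies of 0.160 and 0.080 for the two intervals.
With interference 0.51 (so coincidence = 0.49), expected double-crossover frequency = 0.160 × 0.080 × 0.49 = 0.00627.
Expected number = 0.00627 × 2860 = 17.94 ≈ 18.

18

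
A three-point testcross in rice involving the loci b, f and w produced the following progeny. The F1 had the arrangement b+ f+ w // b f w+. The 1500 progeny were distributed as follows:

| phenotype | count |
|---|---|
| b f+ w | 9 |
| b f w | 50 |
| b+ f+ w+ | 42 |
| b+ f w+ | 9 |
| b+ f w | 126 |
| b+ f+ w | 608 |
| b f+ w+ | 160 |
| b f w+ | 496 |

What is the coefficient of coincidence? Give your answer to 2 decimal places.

The two rarest classes, b f+ w and b+ f w+, are the double crossovers. Comparing them with the parentals, only the b allele has switched, so b is the middle locus and the order is w – b – f.
w–b: (92 + 18)/1500 = 0.0733; b–f: (286 + 18)/1500 = 0.2027.
Expected DCO frequency = 0.0733 × 0.2027 ≈ 0.01486; observed = 18/1500 ≈ 0.01200.
Coefficient of coincidence = 0.01200/0.01486 ≈ 0.81.

0.81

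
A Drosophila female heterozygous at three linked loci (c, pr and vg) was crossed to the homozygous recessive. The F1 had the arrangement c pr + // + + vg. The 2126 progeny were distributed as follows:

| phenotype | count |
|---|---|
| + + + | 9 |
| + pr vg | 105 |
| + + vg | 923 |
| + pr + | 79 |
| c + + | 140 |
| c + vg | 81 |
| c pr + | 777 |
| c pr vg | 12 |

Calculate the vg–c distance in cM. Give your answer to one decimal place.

The two rarest classes, c pr vg and + + +, are the double crossovers. Comparing them with the parentals, only the vg allele has switched, so vg is the middle locus and the order is pr – vg – c.
Crossovers in the vg–c interval produce the single-crossover classes + pr + and c + vg (79 + 81 = 160) plus the double crossovers (21).
RF(vg–c) = (160 + 21) / 2126 = 181/2126 = 0.0851 → 8.5 cM.

8.5 cM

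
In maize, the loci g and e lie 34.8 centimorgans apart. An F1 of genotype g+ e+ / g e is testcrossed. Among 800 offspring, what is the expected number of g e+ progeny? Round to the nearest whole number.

A map distance of 34.8 centimorgans corresponds to a recombination frequency of 0.348.
The F1 is g+ e+ / g e, so g e+ is a recombinant gamete class with expected frequency r/2 = 0.348/2 = 0.1740.
Expected number = 0.1740 × 800 = 139.20 ≈ 139.

139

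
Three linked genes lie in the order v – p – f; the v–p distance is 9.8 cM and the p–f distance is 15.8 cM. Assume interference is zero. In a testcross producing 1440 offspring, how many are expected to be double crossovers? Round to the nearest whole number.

22

Map distances give recombination frequencies of 0.098 and 0.158 for the two intervals.
With no interference, expected double-crossover frequency = 0.098 × 0.158 = 0.01548.
Expected number = 0.01548 × 1440 = 22.30 ≈ 22.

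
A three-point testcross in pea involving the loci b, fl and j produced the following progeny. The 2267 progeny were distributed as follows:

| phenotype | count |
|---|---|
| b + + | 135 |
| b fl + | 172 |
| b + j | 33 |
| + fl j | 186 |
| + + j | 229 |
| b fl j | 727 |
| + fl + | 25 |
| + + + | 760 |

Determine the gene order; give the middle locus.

The two most frequent reciprocal classes, b fl j and + + +, are the parental types, so the F1 was b fl j / + + +.
The two rarest classes, b + j and + fl +, are the double crossovers. Comparing them with the parentals, only the fl allele has switched, so fl is the middle locus and the order is j – fl – b.

fl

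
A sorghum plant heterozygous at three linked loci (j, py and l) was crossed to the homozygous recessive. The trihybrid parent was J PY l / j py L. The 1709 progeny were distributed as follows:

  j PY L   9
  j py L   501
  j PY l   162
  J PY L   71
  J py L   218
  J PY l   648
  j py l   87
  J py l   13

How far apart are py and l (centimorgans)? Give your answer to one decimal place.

The two rarest classes, J py l and j PY L, are the double crossovers. Comparing them with the parentals, only the py allele has switched, so py is the middle locus and the order is l – py – j.
Crossovers in the l–py interval produce the single-crossover classes J PY L and j py l (71 + 87 = 158) plus the double crossovers (22).
RF(l–py) = (158 + 22) / 1709 = 180/1709 = 0.1053 → 10.5 centimorgans.

10.5 centimorgans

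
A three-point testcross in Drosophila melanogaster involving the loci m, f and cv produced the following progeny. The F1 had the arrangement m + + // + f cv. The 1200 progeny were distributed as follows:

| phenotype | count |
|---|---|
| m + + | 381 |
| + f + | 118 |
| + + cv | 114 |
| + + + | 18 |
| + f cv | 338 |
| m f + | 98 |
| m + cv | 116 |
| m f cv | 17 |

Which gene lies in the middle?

The two rarest classes, + + + and m f cv, are the double crossovers. Comparing them with the parentals, only the m allele has switched, so m is the middle locus and the order is cv – m – f.

m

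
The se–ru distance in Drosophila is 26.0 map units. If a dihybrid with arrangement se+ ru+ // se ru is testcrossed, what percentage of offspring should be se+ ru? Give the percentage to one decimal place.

A map distance of 26.0 map units corresponds to a recombination frequency of 0.260.
The F1 is se+ ru+ / se ru, so se+ ru is a recombinant gamete class with expected frequency r/2 = 0.260/2 = 0.1300.
That is 0.1300 = 13.0% of the progeny.

13.0%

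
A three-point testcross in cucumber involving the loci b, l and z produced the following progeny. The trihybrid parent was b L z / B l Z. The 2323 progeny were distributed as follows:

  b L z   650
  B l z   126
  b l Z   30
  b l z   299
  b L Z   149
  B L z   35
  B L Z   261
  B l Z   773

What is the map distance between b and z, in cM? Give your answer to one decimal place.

The two rarest classes, B L z and b l Z, are the double crossovers. Comparing them with the parentals, only the b allele has switched, so b is the middle locus and the order is z – b – l.
Crossovers in the z–b interval produce the single-crossover classes b L Z and B l z (149 + 126 = 275) plus the double crossovers (65).
RF(z–b) = (275 + 65) / 2323 = 340/2323 = 0.1464 → 14.6 cM.

14.6 cM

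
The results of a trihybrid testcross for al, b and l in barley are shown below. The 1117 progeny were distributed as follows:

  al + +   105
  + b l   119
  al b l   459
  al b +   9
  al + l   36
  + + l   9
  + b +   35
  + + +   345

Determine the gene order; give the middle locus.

l

The two most frequent reciprocal classes, al b l and + + +, are the parental types, so the F1 was al b l / + + +.
The two rarest classes, al b + and + + l, are the double crossovers. Comparing them with the parentals, only the l allele has switched, so l is the middle locus and the order is b – l – al.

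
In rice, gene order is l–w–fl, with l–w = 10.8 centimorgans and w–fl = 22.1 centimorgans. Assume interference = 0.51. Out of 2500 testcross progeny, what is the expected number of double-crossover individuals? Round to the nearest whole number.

29

Map distances give recombination frequencies of 0.108 and 0.221 for the two intervals.
With interference 0.51 (so coincidence = 0.49), expected double-crossover frequency = 0.108 × 0.221 × 0.49 = 0.01170.
Expected number = 0.01170 × 2500 = 29.24 ≈ 29.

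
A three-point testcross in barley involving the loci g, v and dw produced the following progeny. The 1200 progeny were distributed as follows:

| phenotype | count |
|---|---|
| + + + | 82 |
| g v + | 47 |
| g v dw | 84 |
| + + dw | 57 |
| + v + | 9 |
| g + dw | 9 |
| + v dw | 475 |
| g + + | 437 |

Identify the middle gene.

The two most frequent reciprocal classes, g + + and + v dw, are the parental types, so the F1 was g + + / + v dw.
The two rarest classes, g + dw and + v +, are the double crossovers. Comparing them with the parentals, only the dw allele has switched, so dw is the middle locus and the order is g – dw – v.

dw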